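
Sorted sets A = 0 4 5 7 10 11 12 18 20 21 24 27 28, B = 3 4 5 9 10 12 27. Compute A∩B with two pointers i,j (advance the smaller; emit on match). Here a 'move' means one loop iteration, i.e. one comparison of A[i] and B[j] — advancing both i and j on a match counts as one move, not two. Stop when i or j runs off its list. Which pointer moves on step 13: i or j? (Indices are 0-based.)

[i=0,j=0] 0<3 → i++
[i=1,j=0] 4>3 → j++
[i=1,j=1] 4==4 emit → i++,j++
[i=2,j=2] 5==5 emit → i++,j++
[i=3,j=3] 7<9 → i++
[i=4,j=3] 10>9 → j++
[i=4,j=4] 10==10 emit → i++,j++
[i=5,j=5] 11<12 → i++
[i=6,j=5] 12==12 emit → i++,j++
[i=7,j=6] 18<27 → i++
[i=8,j=6] 20<27 → i++
[i=9,j=6] 21<27 → i++
[i=10,j=6] 24<27 → i++

i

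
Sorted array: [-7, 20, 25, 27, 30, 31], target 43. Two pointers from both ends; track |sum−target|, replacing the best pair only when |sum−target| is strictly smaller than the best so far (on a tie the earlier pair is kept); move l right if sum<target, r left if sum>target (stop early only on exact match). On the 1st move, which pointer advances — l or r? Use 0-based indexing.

l

[0,5] -7+31=24 d=19 * → l++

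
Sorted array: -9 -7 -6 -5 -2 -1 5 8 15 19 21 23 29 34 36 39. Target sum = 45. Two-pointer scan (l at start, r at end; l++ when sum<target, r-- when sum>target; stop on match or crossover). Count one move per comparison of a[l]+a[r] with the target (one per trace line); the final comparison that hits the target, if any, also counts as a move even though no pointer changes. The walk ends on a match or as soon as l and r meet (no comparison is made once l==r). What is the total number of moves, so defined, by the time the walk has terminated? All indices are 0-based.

15 moves

l=0 r=15: -9+39=30 <45, l++
l=1 r=15: -7+39=32 <45, l++
l=2 r=15: -6+39=33 <45, l++
l=3 r=15: -5+39=34 <45, l++
l=4 r=15: -2+39=37 <45, l++
l=5 r=15: -1+39=38 <45, l++
l=6 r=15: 5+39=44 <45, l++
l=7 r=15: 8+39=47 >45, r--
l=7 r=14: 8+36=44 <45, l++
l=8 r=14: 15+36=51 >45, r--
l=8 r=13: 15+34=49 >45, r--
l=8 r=12: 15+29=44 <45, l++
l=9 r=12: 19+29=48 >45, r--
l=9 r=11: 19+23=42 <45, l++
l=10 r=11: 21+23=44 <45, l++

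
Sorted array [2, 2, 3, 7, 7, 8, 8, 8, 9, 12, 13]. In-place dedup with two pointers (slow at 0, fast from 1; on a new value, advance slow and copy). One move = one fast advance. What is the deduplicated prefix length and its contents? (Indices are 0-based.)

(s=0,f=1) a[fast]=2=a[slow] dup → fast++
(s=0,f=2) a[fast]=3≠a[slow]=2 write a[1]=3 → slow++,fast++
(s=1,f=3) a[fast]=7≠a[slow]=3 write a[2]=7 → slow++,fast++
(s=2,f=4) a[fast]=7=a[slow] dup → fast++
(s=2,f=5) a[fast]=8≠a[slow]=7 write a[3]=8 → slow++,fast++
(s=3,f=6) a[fast]=8=a[slow] dup → fast++
(s=3,f=7) a[fast]=8=a[slow] dup → fast++
(s=3,f=8) a[fast]=9≠a[slow]=8 write a[4]=9 → slow++,fast++
(s=4,f=9) a[fast]=12≠a[slow]=9 write a[5]=12 → slow++,fast++
(s=5,f=10) a[fast]=13≠a[slow]=12 write a[6]=13 → slow++,fast++

length 7; prefix = [2, 3, 7, 8, 9, 12, 13]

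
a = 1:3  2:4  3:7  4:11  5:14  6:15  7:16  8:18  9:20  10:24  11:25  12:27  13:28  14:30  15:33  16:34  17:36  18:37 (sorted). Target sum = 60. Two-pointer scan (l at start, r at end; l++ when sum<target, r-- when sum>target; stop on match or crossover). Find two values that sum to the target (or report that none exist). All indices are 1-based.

(24, 36)

l=1 r=18: 3+37=40 <60, l++
l=2 r=18: 4+37=41 <60, l++
l=3 r=18: 7+37=44 <60, l++
l=4 r=18: 11+37=48 <60, l++
l=5 r=18: 14+37=51 <60, l++
l=6 r=18: 15+37=52 <60, l++
l=7 r=18: 16+37=53 <60, l++
l=8 r=18: 18+37=55 <60, l++
l=9 r=18: 20+37=57 <60, l++
l=10 r=18: 24+37=61 >60, r--
l=10 r=17: 24+36=60, found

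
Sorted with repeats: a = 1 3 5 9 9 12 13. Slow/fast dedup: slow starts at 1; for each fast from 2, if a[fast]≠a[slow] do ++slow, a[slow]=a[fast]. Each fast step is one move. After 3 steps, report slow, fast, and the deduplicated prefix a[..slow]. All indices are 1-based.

(s=1,f=2) a[fast]=3≠a[slow]=1 write a[2]=3 → slow++,fast++
(s=2,f=3) a[fast]=5≠a[slow]=3 write a[3]=5 → slow++,fast++
(s=3,f=4) a[fast]=9≠a[slow]=5 write a[4]=9 → slow++,fast++

slow=4, fast=5, prefix=[1, 3, 5, 9]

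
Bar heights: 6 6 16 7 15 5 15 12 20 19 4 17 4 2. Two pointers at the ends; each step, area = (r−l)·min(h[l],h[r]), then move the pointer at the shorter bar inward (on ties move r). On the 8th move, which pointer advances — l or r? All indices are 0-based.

l

l=0 r=13: min(6,2)*13=26 best=26 *, r--
l=0 r=12: min(6,4)*12=48 best=48 *, r--
l=0 r=11: min(6,17)*11=66 best=66 *, l++
l=1 r=11: min(6,17)*10=60 best=66, l++
l=2 r=11: min(16,17)*9=144 best=144 *, l++
l=3 r=11: min(7,17)*8=56 best=144, l++
l=4 r=11: min(15,17)*7=105 best=144, l++
l=5 r=11: min(5,17)*6=30 best=144, l++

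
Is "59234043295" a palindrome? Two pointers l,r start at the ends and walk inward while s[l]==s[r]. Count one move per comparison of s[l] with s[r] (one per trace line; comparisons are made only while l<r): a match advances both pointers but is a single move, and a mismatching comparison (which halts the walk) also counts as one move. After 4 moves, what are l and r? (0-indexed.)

l=4, r=6

l=0 r=10: '5'=='5', l++,r--
l=1 r=9: '9'=='9', l++,r--
l=2 r=8: '2'=='2', l++,r--
l=3 r=7: '3'=='3', l++,r--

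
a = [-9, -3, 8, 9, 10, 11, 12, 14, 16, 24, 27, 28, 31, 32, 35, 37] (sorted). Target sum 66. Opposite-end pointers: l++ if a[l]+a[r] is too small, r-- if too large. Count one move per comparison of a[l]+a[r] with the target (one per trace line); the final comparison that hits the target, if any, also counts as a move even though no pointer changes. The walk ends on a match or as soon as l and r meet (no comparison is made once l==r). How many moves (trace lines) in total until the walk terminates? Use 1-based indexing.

[1,16] -9+37=28 <66 → l++
[2,16] -3+37=34 <66 → l++
[3,16] 8+37=45 <66 → l++
[4,16] 9+37=46 <66 → l++
[5,16] 10+37=47 <66 → l++
[6,16] 11+37=48 <66 → l++
[7,16] 12+37=49 <66 → l++
[8,16] 14+37=51 <66 → l++
[9,16] 16+37=53 <66 → l++
[10,16] 24+37=61 <66 → l++
[11,16] 27+37=64 <66 → l++
[12,16] 28+37=65 <66 → l++
[13,16] 31+37=68 >66 → r--
[13,15] 31+35=66 → found

14 moves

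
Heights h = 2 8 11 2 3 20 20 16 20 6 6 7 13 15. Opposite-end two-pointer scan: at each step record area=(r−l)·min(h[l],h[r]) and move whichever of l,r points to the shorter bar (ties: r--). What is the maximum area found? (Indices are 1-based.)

max area = 121

l=1 r=14: min(2,15)*13=26 best=26 *, l++
l=2 r=14: min(8,15)*12=96 best=96 *, l++
l=3 r=14: min(11,15)*11=121 best=121 *, l++
l=4 r=14: min(2,15)*10=20 best=121, l++
l=5 r=14: min(3,15)*9=27 best=121, l++
l=6 r=14: min(20,15)*8=120 best=121, r--
l=6 r=13: min(20,13)*7=91 best=121, r--
l=6 r=12: min(20,7)*6=42 best=121, r--
l=6 r=11: min(20,6)*5=30 best=121, r--
l=6 r=10: min(20,6)*4=24 best=121, r--
l=6 r=9: min(20,20)*3=60 best=121, r--
l=6 r=8: min(20,16)*2=32 best=121, r--
l=6 r=7: min(20,20)*1=20 best=121, r--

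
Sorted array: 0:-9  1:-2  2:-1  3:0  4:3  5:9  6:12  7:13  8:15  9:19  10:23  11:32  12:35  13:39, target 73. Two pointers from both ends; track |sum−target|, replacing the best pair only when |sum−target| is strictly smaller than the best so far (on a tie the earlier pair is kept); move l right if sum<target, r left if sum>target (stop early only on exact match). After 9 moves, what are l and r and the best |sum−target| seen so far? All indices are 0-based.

l=9, r=13, best |Δ|=19

[0,13] -9+39=30 d=43 * → l++
[1,13] -2+39=37 d=36 * → l++
[2,13] -1+39=38 d=35 * → l++
[3,13] 0+39=39 d=34 * → l++
[4,13] 3+39=42 d=31 * → l++
[5,13] 9+39=48 d=25 * → l++
[6,13] 12+39=51 d=22 * → l++
[7,13] 13+39=52 d=21 * → l++
[8,13] 15+39=54 d=19 * → l++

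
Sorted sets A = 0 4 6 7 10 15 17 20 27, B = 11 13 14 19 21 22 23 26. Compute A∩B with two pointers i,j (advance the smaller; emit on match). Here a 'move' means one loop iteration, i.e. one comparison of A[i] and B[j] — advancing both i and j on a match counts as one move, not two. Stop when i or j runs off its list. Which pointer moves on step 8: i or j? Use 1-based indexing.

[i=1,j=1] 0<11 → i++
[i=2,j=1] 4<11 → i++
[i=3,j=1] 6<11 → i++
[i=4,j=1] 7<11 → i++
[i=5,j=1] 10<11 → i++
[i=6,j=1] 15>11 → j++
[i=6,j=2] 15>13 → j++
[i=6,j=3] 15>14 → j++

j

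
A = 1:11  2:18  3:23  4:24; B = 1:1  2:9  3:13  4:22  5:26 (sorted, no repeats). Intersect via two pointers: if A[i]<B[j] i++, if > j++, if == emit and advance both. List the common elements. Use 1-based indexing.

i=1 j=1: 11>1, j++
i=1 j=2: 11>9, j++
i=1 j=3: 11<13, i++
i=2 j=3: 18>13, j++
i=2 j=4: 18<22, i++
i=3 j=4: 23>22, j++
i=3 j=5: 23<26, i++
i=4 j=5: 24<26, i++

intersection = []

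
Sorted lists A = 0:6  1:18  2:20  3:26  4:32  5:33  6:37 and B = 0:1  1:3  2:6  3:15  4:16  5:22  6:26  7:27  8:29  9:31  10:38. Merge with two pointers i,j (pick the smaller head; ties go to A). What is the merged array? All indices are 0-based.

[i=0,j=0] A[i]=6>B[j]=1 take 1 → j++
[i=0,j=1] A[i]=6>B[j]=3 take 3 → j++
[i=0,j=2] A[i]=6<=B[j]=6 take 6 → i++
[i=1,j=2] A[i]=18>B[j]=6 take 6 → j++
[i=1,j=3] A[i]=18>B[j]=15 take 15 → j++
[i=1,j=4] A[i]=18>B[j]=16 take 16 → j++
[i=1,j=5] A[i]=18<=B[j]=22 take 18 → i++
[i=2,j=5] A[i]=20<=B[j]=22 take 20 → i++
[i=3,j=5] A[i]=26>B[j]=22 take 22 → j++
[i=3,j=6] A[i]=26<=B[j]=26 take 26 → i++
[i=4,j=6] A[i]=32>B[j]=26 take 26 → j++
[i=4,j=7] A[i]=32>B[j]=27 take 27 → j++
[i=4,j=8] A[i]=32>B[j]=29 take 29 → j++
[i=4,j=9] A[i]=32>B[j]=31 take 31 → j++
[i=4,j=10] A[i]=32<=B[j]=38 take 32 → i++
[i=5,j=10] A[i]=33<=B[j]=38 take 33 → i++
[i=6,j=10] A[i]=37<=B[j]=38 take 37 → i++
[i=7,j=10] A done, take B[j]=38 → j++

[1, 3, 6, 6, 15, 16, 18, 20, 22, 26, 26, 27, 29, 31, 32, 33, 37, 38]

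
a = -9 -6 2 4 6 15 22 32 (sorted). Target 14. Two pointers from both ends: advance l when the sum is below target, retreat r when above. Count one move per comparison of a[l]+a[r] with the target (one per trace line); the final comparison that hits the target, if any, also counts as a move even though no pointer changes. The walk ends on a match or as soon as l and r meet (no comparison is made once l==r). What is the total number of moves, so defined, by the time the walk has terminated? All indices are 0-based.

[0,7] -9+32=23 >14 → r--
[0,6] -9+22=13 <14 → l++
[1,6] -6+22=16 >14 → r--
[1,5] -6+15=9 <14 → l++
[2,5] 2+15=17 >14 → r--
[2,4] 2+6=8 <14 → l++
[3,4] 4+6=10 <14 → l++

7 moves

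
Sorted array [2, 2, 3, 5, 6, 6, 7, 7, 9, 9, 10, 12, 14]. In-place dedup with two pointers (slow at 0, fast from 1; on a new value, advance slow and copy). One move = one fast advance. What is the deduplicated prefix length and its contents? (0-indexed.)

(s=0,f=1) a[fast]=2=a[slow] dup → fast++
(s=0,f=2) a[fast]=3≠a[slow]=2 write a[1]=3 → slow++,fast++
(s=1,f=3) a[fast]=5≠a[slow]=3 write a[2]=5 → slow++,fast++
(s=2,f=4) a[fast]=6≠a[slow]=5 write a[3]=6 → slow++,fast++
(s=3,f=5) a[fast]=6=a[slow] dup → fast++
(s=3,f=6) a[fast]=7≠a[slow]=6 write a[4]=7 → slow++,fast++
(s=4,f=7) a[fast]=7=a[slow] dup → fast++
(s=4,f=8) a[fast]=9≠a[slow]=7 write a[5]=9 → slow++,fast++
(s=5,f=9) a[fast]=9=a[slow] dup → fast++
(s=5,f=10) a[fast]=10≠a[slow]=9 write a[6]=10 → slow++,fast++
(s=6,f=11) a[fast]=12≠a[slow]=10 write a[7]=12 → slow++,fast++
(s=7,f=12) a[fast]=14≠a[slow]=12 write a[8]=14 → slow++,fast++

length 9; prefix = [2, 3, 5, 6, 7, 9, 10, 12, 14]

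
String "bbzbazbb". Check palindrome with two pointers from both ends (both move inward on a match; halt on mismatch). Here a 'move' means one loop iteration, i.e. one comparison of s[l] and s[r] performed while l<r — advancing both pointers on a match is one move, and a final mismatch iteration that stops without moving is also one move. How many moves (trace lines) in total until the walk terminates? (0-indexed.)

4 moves

l=0 r=7: 'b'=='b', l++,r--
l=1 r=6: 'b'=='b', l++,r--
l=2 r=5: 'z'=='z', l++,r--
l=3 r=4: 'b'!='a', stop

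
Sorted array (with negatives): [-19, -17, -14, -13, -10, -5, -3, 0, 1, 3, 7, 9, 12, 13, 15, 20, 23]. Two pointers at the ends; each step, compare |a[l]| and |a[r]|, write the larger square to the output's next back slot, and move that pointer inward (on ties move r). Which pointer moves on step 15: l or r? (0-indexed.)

l

l=0 r=16: |-19|<=|23| out[16]=529, r--
l=0 r=15: |-19|<=|20| out[15]=400, r--
l=0 r=14: |-19|>|15| out[14]=361, l++
l=1 r=14: |-17|>|15| out[13]=289, l++
l=2 r=14: |-14|<=|15| out[12]=225, r--
l=2 r=13: |-14|>|13| out[11]=196, l++
l=3 r=13: |-13|<=|13| out[10]=169, r--
l=3 r=12: |-13|>|12| out[9]=169, l++
l=4 r=12: |-10|<=|12| out[8]=144, r--
l=4 r=11: |-10|>|9| out[7]=100, l++
l=5 r=11: |-5|<=|9| out[6]=81, r--
l=5 r=10: |-5|<=|7| out[5]=49, r--
l=5 r=9: |-5|>|3| out[4]=25, l++
l=6 r=9: |-3|<=|3| out[3]=9, r--
l=6 r=8: |-3|>|1| out[2]=9, l++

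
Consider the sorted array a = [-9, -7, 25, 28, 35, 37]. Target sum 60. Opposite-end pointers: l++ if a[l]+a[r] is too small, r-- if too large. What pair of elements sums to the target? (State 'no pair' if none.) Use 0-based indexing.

[0,5] -9+37=28 <60 → l++
[1,5] -7+37=30 <60 → l++
[2,5] 25+37=62 >60 → r--
[2,4] 25+35=60 → found

(25, 35)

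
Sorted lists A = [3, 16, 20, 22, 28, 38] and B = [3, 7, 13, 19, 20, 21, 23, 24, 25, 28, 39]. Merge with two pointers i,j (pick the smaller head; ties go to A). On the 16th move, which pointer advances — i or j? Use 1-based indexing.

i

[i=1,j=1] A[i]=3<=B[j]=3 take 3 → i++
[i=2,j=1] A[i]=16>B[j]=3 take 3 → j++
[i=2,j=2] A[i]=16>B[j]=7 take 7 → j++
[i=2,j=3] A[i]=16>B[j]=13 take 13 → j++
[i=2,j=4] A[i]=16<=B[j]=19 take 16 → i++
[i=3,j=4] A[i]=20>B[j]=19 take 19 → j++
[i=3,j=5] A[i]=20<=B[j]=20 take 20 → i++
[i=4,j=5] A[i]=22>B[j]=20 take 20 → j++
[i=4,j=6] A[i]=22>B[j]=21 take 21 → j++
[i=4,j=7] A[i]=22<=B[j]=23 take 22 → i++
[i=5,j=7] A[i]=28>B[j]=23 take 23 → j++
[i=5,j=8] A[i]=28>B[j]=24 take 24 → j++
[i=5,j=9] A[i]=28>B[j]=25 take 25 → j++
[i=5,j=10] A[i]=28<=B[j]=28 take 28 → i++
[i=6,j=10] A[i]=38>B[j]=28 take 28 → j++
[i=6,j=11] A[i]=38<=B[j]=39 take 38 → i++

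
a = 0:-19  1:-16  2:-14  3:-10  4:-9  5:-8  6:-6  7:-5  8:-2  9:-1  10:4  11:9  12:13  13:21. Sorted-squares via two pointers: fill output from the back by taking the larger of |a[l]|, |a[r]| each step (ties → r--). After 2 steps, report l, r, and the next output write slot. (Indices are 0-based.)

l=1, r=12, next write slot=11

[0,13] |-19|<=|21| out[13]=441 → r--
[0,12] |-19|>|13| out[12]=361 → l++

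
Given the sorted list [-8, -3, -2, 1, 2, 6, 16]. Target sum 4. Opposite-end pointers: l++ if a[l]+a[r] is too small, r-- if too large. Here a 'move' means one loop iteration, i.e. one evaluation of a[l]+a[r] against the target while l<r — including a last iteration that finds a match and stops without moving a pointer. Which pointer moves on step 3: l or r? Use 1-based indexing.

[1,7] -8+16=8 >4 → r--
[1,6] -8+6=-2 <4 → l++
[2,6] -3+6=3 <4 → l++

l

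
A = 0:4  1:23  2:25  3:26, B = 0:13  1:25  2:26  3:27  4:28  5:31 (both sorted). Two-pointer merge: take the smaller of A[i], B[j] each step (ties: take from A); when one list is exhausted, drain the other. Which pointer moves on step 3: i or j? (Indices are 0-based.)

i

i=0 j=0: A[i]=4<=B[j]=13 take 4, i++
i=1 j=0: A[i]=23>B[j]=13 take 13, j++
i=1 j=1: A[i]=23<=B[j]=25 take 23, i++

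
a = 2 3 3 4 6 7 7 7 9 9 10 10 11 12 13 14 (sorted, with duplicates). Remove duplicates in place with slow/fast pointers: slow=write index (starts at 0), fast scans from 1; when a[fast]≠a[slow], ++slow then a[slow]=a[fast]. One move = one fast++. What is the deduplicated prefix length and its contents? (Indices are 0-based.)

length 11; prefix = [2, 3, 4, 6, 7, 9, 10, 11, 12, 13, 14]

slow=0 fast=1: a[fast]=3≠a[slow]=2 write a[1]=3, slow++,fast++
slow=1 fast=2: a[fast]=3=a[slow] dup, fast++
slow=1 fast=3: a[fast]=4≠a[slow]=3 write a[2]=4, slow++,fast++
slow=2 fast=4: a[fast]=6≠a[slow]=4 write a[3]=6, slow++,fast++
slow=3 fast=5: a[fast]=7≠a[slow]=6 write a[4]=7, slow++,fast++
slow=4 fast=6: a[fast]=7=a[slow] dup, fast++
slow=4 fast=7: a[fast]=7=a[slow] dup, fast++
slow=4 fast=8: a[fast]=9≠a[slow]=7 write a[5]=9, slow++,fast++
slow=5 fast=9: a[fast]=9=a[slow] dup, fast++
slow=5 fast=10: a[fast]=10≠a[slow]=9 write a[6]=10, slow++,fast++
slow=6 fast=11: a[fast]=10=a[slow] dup, fast++
slow=6 fast=12: a[fast]=11≠a[slow]=10 write a[7]=11, slow++,fast++
slow=7 fast=13: a[fast]=12≠a[slow]=11 write a[8]=12, slow++,fast++
slow=8 fast=14: a[fast]=13≠a[slow]=12 write a[9]=13, slow++,fast++
slow=9 fast=15: a[fast]=14≠a[slow]=13 write a[10]=14, slow++,fast++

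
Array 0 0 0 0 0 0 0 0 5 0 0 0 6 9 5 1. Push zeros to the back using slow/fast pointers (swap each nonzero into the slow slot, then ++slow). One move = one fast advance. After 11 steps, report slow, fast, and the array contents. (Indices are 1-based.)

slow=2, fast=12, a=[5, 0, 0, 0, 0, 0, 0, 0, 0, 0, 0, 0, 6, 9, 5, 1]

slow=1 fast=1: a[fast]=0, fast++
slow=1 fast=2: a[fast]=0, fast++
slow=1 fast=3: a[fast]=0, fast++
slow=1 fast=4: a[fast]=0, fast++
slow=1 fast=5: a[fast]=0, fast++
slow=1 fast=6: a[fast]=0, fast++
slow=1 fast=7: a[fast]=0, fast++
slow=1 fast=8: a[fast]=0, fast++
slow=1 fast=9: a[fast]=5≠0 swap→a[1]=5, slow++,fast++
slow=2 fast=10: a[fast]=0, fast++
slow=2 fast=11: a[fast]=0, fast++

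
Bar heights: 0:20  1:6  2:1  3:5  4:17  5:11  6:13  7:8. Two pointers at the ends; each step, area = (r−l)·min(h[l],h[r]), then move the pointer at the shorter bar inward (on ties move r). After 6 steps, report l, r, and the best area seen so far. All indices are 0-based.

[0,7] min(20,8)*7=56 best=56 * → r--
[0,6] min(20,13)*6=78 best=78 * → r--
[0,5] min(20,11)*5=55 best=78 → r--
[0,4] min(20,17)*4=68 best=78 → r--
[0,3] min(20,5)*3=15 best=78 → r--
[0,2] min(20,1)*2=2 best=78 → r--

l=0, r=1, best area=78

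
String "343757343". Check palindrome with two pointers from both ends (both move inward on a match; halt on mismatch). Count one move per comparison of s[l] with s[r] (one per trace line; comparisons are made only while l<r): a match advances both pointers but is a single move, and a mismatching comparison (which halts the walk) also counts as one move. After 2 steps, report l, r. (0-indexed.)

l=2, r=6

[0,8] '3'=='3' → l++,r--
[1,7] '4'=='4' → l++,r--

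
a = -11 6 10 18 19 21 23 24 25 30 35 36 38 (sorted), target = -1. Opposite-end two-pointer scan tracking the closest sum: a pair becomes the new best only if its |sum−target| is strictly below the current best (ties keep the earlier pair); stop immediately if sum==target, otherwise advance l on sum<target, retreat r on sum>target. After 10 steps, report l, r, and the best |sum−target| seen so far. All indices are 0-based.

l=0 r=12: -11+38=27 d=28 *, r--
l=0 r=11: -11+36=25 d=26 *, r--
l=0 r=10: -11+35=24 d=25 *, r--
l=0 r=9: -11+30=19 d=20 *, r--
l=0 r=8: -11+25=14 d=15 *, r--
l=0 r=7: -11+24=13 d=14 *, r--
l=0 r=6: -11+23=12 d=13 *, r--
l=0 r=5: -11+21=10 d=11 *, r--
l=0 r=4: -11+19=8 d=9 *, r--
l=0 r=3: -11+18=7 d=8 *, r--

l=0, r=2, best |Δ|=8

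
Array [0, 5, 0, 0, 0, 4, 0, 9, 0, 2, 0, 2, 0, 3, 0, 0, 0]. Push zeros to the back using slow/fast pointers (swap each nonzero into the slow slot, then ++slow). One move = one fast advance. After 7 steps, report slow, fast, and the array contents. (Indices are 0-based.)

slow=0 fast=0: a[fast]=0, fast++
slow=0 fast=1: a[fast]=5≠0 swap→a[0]=5, slow++,fast++
slow=1 fast=2: a[fast]=0, fast++
slow=1 fast=3: a[fast]=0, fast++
slow=1 fast=4: a[fast]=0, fast++
slow=1 fast=5: a[fast]=4≠0 swap→a[1]=4, slow++,fast++
slow=2 fast=6: a[fast]=0, fast++

slow=2, fast=7, a=[5, 4, 0, 0, 0, 0, 0, 9, 0, 2, 0, 2, 0, 3, 0, 0, 0]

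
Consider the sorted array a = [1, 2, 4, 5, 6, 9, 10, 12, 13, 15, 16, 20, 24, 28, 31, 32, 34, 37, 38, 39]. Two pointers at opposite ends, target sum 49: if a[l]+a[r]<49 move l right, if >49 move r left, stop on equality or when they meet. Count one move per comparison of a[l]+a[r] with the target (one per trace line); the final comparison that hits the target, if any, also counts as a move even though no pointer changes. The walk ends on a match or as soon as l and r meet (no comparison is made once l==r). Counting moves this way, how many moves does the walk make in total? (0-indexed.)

7 moves

l=0 r=19: 1+39=40 <49, l++
l=1 r=19: 2+39=41 <49, l++
l=2 r=19: 4+39=43 <49, l++
l=3 r=19: 5+39=44 <49, l++
l=4 r=19: 6+39=45 <49, l++
l=5 r=19: 9+39=48 <49, l++
l=6 r=19: 10+39=49, found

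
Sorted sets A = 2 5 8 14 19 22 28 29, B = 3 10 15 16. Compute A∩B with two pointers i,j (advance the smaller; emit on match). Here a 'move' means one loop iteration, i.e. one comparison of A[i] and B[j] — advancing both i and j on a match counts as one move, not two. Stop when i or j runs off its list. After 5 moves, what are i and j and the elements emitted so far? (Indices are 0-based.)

[i=0,j=0] 2<3 → i++
[i=1,j=0] 5>3 → j++
[i=1,j=1] 5<10 → i++
[i=2,j=1] 8<10 → i++
[i=3,j=1] 14>10 → j++

i=3, j=2, emitted=[]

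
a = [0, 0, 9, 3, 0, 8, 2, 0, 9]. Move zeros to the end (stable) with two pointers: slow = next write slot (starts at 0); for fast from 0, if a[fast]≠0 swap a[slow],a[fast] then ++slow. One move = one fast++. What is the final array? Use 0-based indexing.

slow=0 fast=0: a[fast]=0, fast++
slow=0 fast=1: a[fast]=0, fast++
slow=0 fast=2: a[fast]=9≠0 swap→a[0]=9, slow++,fast++
slow=1 fast=3: a[fast]=3≠0 swap→a[1]=3, slow++,fast++
slow=2 fast=4: a[fast]=0, fast++
slow=2 fast=5: a[fast]=8≠0 swap→a[2]=8, slow++,fast++
slow=3 fast=6: a[fast]=2≠0 swap→a[3]=2, slow++,fast++
slow=4 fast=7: a[fast]=0, fast++
slow=4 fast=8: a[fast]=9≠0 swap→a[4]=9, slow++,fast++

[9, 3, 8, 2, 9, 0, 0, 0, 0]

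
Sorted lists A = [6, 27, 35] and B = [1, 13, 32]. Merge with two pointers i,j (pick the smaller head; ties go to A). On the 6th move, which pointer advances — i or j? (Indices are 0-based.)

i=0 j=0: A[i]=6>B[j]=1 take 1, j++
i=0 j=1: A[i]=6<=B[j]=13 take 6, i++
i=1 j=1: A[i]=27>B[j]=13 take 13, j++
i=1 j=2: A[i]=27<=B[j]=32 take 27, i++
i=2 j=2: A[i]=35>B[j]=32 take 32, j++
i=2 j=3: B done, take A[i]=35, i++

i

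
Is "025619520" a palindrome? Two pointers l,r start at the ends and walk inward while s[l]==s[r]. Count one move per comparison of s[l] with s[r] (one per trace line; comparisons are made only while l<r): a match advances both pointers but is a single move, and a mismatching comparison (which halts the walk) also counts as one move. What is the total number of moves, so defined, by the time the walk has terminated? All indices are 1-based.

l=1 r=9: '0'=='0', l++,r--
l=2 r=8: '2'=='2', l++,r--
l=3 r=7: '5'=='5', l++,r--
l=4 r=6: '6'!='9', stop

4 moves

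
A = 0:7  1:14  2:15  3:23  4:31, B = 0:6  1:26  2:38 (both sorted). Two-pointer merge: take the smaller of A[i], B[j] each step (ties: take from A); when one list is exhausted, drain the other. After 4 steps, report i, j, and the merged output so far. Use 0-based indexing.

i=0 j=0: A[i]=7>B[j]=6 take 6, j++
i=0 j=1: A[i]=7<=B[j]=26 take 7, i++
i=1 j=1: A[i]=14<=B[j]=26 take 14, i++
i=2 j=1: A[i]=15<=B[j]=26 take 15, i++

i=3, j=1, merged so far=[6, 7, 14, 15]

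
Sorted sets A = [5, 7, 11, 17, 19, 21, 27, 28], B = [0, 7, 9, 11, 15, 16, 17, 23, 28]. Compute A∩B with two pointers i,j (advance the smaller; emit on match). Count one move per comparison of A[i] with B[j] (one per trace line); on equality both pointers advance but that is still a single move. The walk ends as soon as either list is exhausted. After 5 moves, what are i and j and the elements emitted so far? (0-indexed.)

[i=0,j=0] 5>0 → j++
[i=0,j=1] 5<7 → i++
[i=1,j=1] 7==7 emit → i++,j++
[i=2,j=2] 11>9 → j++
[i=2,j=3] 11==11 emit → i++,j++

i=3, j=4, emitted=[7, 11]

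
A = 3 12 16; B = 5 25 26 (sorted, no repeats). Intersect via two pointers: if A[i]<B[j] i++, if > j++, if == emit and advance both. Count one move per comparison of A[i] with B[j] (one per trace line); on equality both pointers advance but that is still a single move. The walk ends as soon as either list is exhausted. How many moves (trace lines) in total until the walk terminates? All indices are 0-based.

4 moves

i=0 j=0: 3<5, i++
i=1 j=0: 12>5, j++
i=1 j=1: 12<25, i++
i=2 j=1: 16<25, i++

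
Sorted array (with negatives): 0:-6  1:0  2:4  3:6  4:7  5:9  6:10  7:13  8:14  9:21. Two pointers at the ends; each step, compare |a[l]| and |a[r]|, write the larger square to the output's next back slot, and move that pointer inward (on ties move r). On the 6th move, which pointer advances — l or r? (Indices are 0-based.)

[0,9] |-6|<=|21| out[9]=441 → r--
[0,8] |-6|<=|14| out[8]=196 → r--
[0,7] |-6|<=|13| out[7]=169 → r--
[0,6] |-6|<=|10| out[6]=100 → r--
[0,5] |-6|<=|9| out[5]=81 → r--
[0,4] |-6|<=|7| out[4]=49 → r--

r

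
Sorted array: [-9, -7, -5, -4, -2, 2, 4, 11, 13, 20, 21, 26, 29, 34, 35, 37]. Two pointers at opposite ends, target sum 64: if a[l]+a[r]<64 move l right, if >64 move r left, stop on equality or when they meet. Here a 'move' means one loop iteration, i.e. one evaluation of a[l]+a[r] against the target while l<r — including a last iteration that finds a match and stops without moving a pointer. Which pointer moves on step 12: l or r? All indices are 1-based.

l

[1,16] -9+37=28 <64 → l++
[2,16] -7+37=30 <64 → l++
[3,16] -5+37=32 <64 → l++
[4,16] -4+37=33 <64 → l++
[5,16] -2+37=35 <64 → l++
[6,16] 2+37=39 <64 → l++
[7,16] 4+37=41 <64 → l++
[8,16] 11+37=48 <64 → l++
[9,16] 13+37=50 <64 → l++
[10,16] 20+37=57 <64 → l++
[11,16] 21+37=58 <64 → l++
[12,16] 26+37=63 <64 → l++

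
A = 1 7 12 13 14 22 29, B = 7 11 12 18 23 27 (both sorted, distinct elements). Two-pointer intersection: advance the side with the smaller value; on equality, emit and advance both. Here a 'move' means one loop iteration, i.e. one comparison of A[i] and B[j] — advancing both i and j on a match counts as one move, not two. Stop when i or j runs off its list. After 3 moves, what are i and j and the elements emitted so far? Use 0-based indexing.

[i=0,j=0] 1<7 → i++
[i=1,j=0] 7==7 emit → i++,j++
[i=2,j=1] 12>11 → j++

i=2, j=2, emitted=[7]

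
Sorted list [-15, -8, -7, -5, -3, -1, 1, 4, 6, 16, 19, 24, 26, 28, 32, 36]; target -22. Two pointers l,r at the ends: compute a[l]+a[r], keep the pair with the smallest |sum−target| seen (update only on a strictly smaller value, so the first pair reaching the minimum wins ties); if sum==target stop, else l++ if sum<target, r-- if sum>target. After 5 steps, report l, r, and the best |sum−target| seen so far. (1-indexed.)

l=1, r=11, best |Δ|=31

[1,16] -15+36=21 d=43 * → r--
[1,15] -15+32=17 d=39 * → r--
[1,14] -15+28=13 d=35 * → r--
[1,13] -15+26=11 d=33 * → r--
[1,12] -15+24=9 d=31 * → r--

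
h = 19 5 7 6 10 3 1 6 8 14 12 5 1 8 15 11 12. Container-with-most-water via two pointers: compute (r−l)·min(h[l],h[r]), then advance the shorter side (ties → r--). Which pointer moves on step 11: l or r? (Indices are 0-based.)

r

l=0 r=16: min(19,12)*16=192 best=192 *, r--
l=0 r=15: min(19,11)*15=165 best=192, r--
l=0 r=14: min(19,15)*14=210 best=210 *, r--
l=0 r=13: min(19,8)*13=104 best=210, r--
l=0 r=12: min(19,1)*12=12 best=210, r--
l=0 r=11: min(19,5)*11=55 best=210, r--
l=0 r=10: min(19,12)*10=120 best=210, r--
l=0 r=9: min(19,14)*9=126 best=210, r--
l=0 r=8: min(19,8)*8=64 best=210, r--
l=0 r=7: min(19,6)*7=42 best=210, r--
l=0 r=6: min(19,1)*6=6 best=210, r--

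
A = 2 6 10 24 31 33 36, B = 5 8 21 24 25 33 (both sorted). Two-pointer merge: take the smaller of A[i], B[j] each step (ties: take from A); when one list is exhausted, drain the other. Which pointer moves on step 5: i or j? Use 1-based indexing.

i=1 j=1: A[i]=2<=B[j]=5 take 2, i++
i=2 j=1: A[i]=6>B[j]=5 take 5, j++
i=2 j=2: A[i]=6<=B[j]=8 take 6, i++
i=3 j=2: A[i]=10>B[j]=8 take 8, j++
i=3 j=3: A[i]=10<=B[j]=21 take 10, i++

i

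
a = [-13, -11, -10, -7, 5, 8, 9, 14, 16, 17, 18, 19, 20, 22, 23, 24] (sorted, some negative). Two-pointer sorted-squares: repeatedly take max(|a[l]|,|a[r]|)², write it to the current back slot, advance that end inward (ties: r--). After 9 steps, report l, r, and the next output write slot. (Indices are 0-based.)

[0,15] |-13|<=|24| out[15]=576 → r--
[0,14] |-13|<=|23| out[14]=529 → r--
[0,13] |-13|<=|22| out[13]=484 → r--
[0,12] |-13|<=|20| out[12]=400 → r--
[0,11] |-13|<=|19| out[11]=361 → r--
[0,10] |-13|<=|18| out[10]=324 → r--
[0,9] |-13|<=|17| out[9]=289 → r--
[0,8] |-13|<=|16| out[8]=256 → r--
[0,7] |-13|<=|14| out[7]=196 → r--

l=0, r=6, next write slot=6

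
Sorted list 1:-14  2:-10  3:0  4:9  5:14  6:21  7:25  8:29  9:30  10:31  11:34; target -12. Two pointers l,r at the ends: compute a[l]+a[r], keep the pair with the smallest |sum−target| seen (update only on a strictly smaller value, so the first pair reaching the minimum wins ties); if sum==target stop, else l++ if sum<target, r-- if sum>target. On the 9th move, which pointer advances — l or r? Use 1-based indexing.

l=1 r=11: -14+34=20 d=32 *, r--
l=1 r=10: -14+31=17 d=29 *, r--
l=1 r=9: -14+30=16 d=28 *, r--
l=1 r=8: -14+29=15 d=27 *, r--
l=1 r=7: -14+25=11 d=23 *, r--
l=1 r=6: -14+21=7 d=19 *, r--
l=1 r=5: -14+14=0 d=12 *, r--
l=1 r=4: -14+9=-5 d=7 *, r--
l=1 r=3: -14+0=-14 d=2 *, l++

l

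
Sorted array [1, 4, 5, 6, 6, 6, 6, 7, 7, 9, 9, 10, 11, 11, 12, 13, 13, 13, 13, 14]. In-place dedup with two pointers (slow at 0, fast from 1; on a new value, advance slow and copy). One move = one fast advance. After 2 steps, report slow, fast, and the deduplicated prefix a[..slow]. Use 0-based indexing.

slow=2, fast=3, prefix=[1, 4, 5]

(s=0,f=1) a[fast]=4≠a[slow]=1 write a[1]=4 → slow++,fast++
(s=1,f=2) a[fast]=5≠a[slow]=4 write a[2]=5 → slow++,fast++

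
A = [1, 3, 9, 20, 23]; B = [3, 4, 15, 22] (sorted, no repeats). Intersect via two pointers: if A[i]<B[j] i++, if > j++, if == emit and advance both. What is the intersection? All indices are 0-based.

[i=0,j=0] 1<3 → i++
[i=1,j=0] 3==3 emit → i++,j++
[i=2,j=1] 9>4 → j++
[i=2,j=2] 9<15 → i++
[i=3,j=2] 20>15 → j++
[i=3,j=3] 20<22 → i++
[i=4,j=3] 23>22 → j++

intersection = [3]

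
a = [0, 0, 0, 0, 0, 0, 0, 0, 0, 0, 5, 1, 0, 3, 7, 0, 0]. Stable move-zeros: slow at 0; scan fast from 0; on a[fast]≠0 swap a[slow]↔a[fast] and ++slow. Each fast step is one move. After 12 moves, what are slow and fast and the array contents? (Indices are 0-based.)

slow=0 fast=0: a[fast]=0, fast++
slow=0 fast=1: a[fast]=0, fast++
slow=0 fast=2: a[fast]=0, fast++
slow=0 fast=3: a[fast]=0, fast++
slow=0 fast=4: a[fast]=0, fast++
slow=0 fast=5: a[fast]=0, fast++
slow=0 fast=6: a[fast]=0, fast++
slow=0 fast=7: a[fast]=0, fast++
slow=0 fast=8: a[fast]=0, fast++
slow=0 fast=9: a[fast]=0, fast++
slow=0 fast=10: a[fast]=5≠0 swap→a[0]=5, slow++,fast++
slow=1 fast=11: a[fast]=1≠0 swap→a[1]=1, slow++,fast++

slow=2, fast=12, a=[5, 1, 0, 0, 0, 0, 0, 0, 0, 0, 0, 0, 0, 3, 7, 0, 0]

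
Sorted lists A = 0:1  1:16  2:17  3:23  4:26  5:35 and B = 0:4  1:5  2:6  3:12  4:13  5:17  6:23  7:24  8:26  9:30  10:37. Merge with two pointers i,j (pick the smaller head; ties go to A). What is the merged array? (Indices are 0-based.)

[1, 4, 5, 6, 12, 13, 16, 17, 17, 23, 23, 24, 26, 26, 30, 35, 37]

i=0 j=0: A[i]=1<=B[j]=4 take 1, i++
i=1 j=0: A[i]=16>B[j]=4 take 4, j++
i=1 j=1: A[i]=16>B[j]=5 take 5, j++
i=1 j=2: A[i]=16>B[j]=6 take 6, j++
i=1 j=3: A[i]=16>B[j]=12 take 12, j++
i=1 j=4: A[i]=16>B[j]=13 take 13, j++
i=1 j=5: A[i]=16<=B[j]=17 take 16, i++
i=2 j=5: A[i]=17<=B[j]=17 take 17, i++
i=3 j=5: A[i]=23>B[j]=17 take 17, j++
i=3 j=6: A[i]=23<=B[j]=23 take 23, i++
i=4 j=6: A[i]=26>B[j]=23 take 23, j++
i=4 j=7: A[i]=26>B[j]=24 take 24, j++
i=4 j=8: A[i]=26<=B[j]=26 take 26, i++
i=5 j=8: A[i]=35>B[j]=26 take 26, j++
i=5 j=9: A[i]=35>B[j]=30 take 30, j++
i=5 j=10: A[i]=35<=B[j]=37 take 35, i++
i=6 j=10: A done, take B[j]=37, j++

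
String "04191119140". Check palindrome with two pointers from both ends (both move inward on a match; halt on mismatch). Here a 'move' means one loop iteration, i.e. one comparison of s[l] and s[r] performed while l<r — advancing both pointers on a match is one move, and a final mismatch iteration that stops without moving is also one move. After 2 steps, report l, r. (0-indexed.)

l=2, r=8

l=0 r=10: '0'=='0', l++,r--
l=1 r=9: '4'=='4', l++,r--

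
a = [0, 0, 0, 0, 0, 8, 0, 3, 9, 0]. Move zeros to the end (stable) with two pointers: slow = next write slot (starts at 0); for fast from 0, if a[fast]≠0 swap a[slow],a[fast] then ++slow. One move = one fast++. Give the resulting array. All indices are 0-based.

slow=0 fast=0: a[fast]=0, fast++
slow=0 fast=1: a[fast]=0, fast++
slow=0 fast=2: a[fast]=0, fast++
slow=0 fast=3: a[fast]=0, fast++
slow=0 fast=4: a[fast]=0, fast++
slow=0 fast=5: a[fast]=8≠0 swap→a[0]=8, slow++,fast++
slow=1 fast=6: a[fast]=0, fast++
slow=1 fast=7: a[fast]=3≠0 swap→a[1]=3, slow++,fast++
slow=2 fast=8: a[fast]=9≠0 swap→a[2]=9, slow++,fast++
slow=3 fast=9: a[fast]=0, fast++

[8, 3, 9, 0, 0, 0, 0, 0, 0, 0]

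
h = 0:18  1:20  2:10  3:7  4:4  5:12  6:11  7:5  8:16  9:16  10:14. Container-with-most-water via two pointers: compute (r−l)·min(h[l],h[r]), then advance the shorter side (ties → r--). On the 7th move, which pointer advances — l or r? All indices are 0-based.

[0,10] min(18,14)*10=140 best=140 * → r--
[0,9] min(18,16)*9=144 best=144 * → r--
[0,8] min(18,16)*8=128 best=144 → r--
[0,7] min(18,5)*7=35 best=144 → r--
[0,6] min(18,11)*6=66 best=144 → r--
[0,5] min(18,12)*5=60 best=144 → r--
[0,4] min(18,4)*4=16 best=144 → r--

r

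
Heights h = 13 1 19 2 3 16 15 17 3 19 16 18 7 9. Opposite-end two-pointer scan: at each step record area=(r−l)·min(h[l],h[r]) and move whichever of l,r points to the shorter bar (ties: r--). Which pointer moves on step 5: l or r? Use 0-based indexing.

r

[0,13] min(13,9)*13=117 best=117 * → r--
[0,12] min(13,7)*12=84 best=117 → r--
[0,11] min(13,18)*11=143 best=143 * → l++
[1,11] min(1,18)*10=10 best=143 → l++
[2,11] min(19,18)*9=162 best=162 * → r--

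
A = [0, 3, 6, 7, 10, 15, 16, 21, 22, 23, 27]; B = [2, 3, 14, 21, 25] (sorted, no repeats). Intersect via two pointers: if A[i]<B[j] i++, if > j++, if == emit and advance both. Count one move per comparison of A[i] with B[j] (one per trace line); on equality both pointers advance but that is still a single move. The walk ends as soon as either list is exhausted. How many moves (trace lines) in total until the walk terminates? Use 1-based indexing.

i=1 j=1: 0<2, i++
i=2 j=1: 3>2, j++
i=2 j=2: 3==3 emit, i++,j++
i=3 j=3: 6<14, i++
i=4 j=3: 7<14, i++
i=5 j=3: 10<14, i++
i=6 j=3: 15>14, j++
i=6 j=4: 15<21, i++
i=7 j=4: 16<21, i++
i=8 j=4: 21==21 emit, i++,j++
i=9 j=5: 22<25, i++
i=10 j=5: 23<25, i++
i=11 j=5: 27>25, j++

13 moves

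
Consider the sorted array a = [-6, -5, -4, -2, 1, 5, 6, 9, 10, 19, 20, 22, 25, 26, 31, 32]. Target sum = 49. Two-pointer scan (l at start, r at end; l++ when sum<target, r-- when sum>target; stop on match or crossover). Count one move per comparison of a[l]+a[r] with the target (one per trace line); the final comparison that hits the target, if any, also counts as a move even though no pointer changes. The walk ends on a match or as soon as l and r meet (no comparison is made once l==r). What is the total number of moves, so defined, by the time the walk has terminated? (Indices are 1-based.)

l=1 r=16: -6+32=26 <49, l++
l=2 r=16: -5+32=27 <49, l++
l=3 r=16: -4+32=28 <49, l++
l=4 r=16: -2+32=30 <49, l++
l=5 r=16: 1+32=33 <49, l++
l=6 r=16: 5+32=37 <49, l++
l=7 r=16: 6+32=38 <49, l++
l=8 r=16: 9+32=41 <49, l++
l=9 r=16: 10+32=42 <49, l++
l=10 r=16: 19+32=51 >49, r--
l=10 r=15: 19+31=50 >49, r--
l=10 r=14: 19+26=45 <49, l++
l=11 r=14: 20+26=46 <49, l++
l=12 r=14: 22+26=48 <49, l++
l=13 r=14: 25+26=51 >49, r--

15 moves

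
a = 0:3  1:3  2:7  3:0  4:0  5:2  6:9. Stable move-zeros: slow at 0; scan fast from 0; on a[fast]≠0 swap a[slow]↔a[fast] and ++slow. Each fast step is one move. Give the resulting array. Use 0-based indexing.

[3, 3, 7, 2, 9, 0, 0]

slow=0 fast=0: a[fast]=3≠0 swap→a[0]=3, slow++,fast++
slow=1 fast=1: a[fast]=3≠0 swap→a[1]=3, slow++,fast++
slow=2 fast=2: a[fast]=7≠0 swap→a[2]=7, slow++,fast++
slow=3 fast=3: a[fast]=0, fast++
slow=3 fast=4: a[fast]=0, fast++
slow=3 fast=5: a[fast]=2≠0 swap→a[3]=2, slow++,fast++
slow=4 fast=6: a[fast]=9≠0 swap→a[4]=9, slow++,fast++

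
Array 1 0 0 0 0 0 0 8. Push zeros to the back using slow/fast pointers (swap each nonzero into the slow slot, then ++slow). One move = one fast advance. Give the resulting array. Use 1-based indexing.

(s=1,f=1) a[fast]=1≠0 swap→a[1]=1 → slow++,fast++
(s=2,f=2) a[fast]=0 → fast++
(s=2,f=3) a[fast]=0 → fast++
(s=2,f=4) a[fast]=0 → fast++
(s=2,f=5) a[fast]=0 → fast++
(s=2,f=6) a[fast]=0 → fast++
(s=2,f=7) a[fast]=0 → fast++
(s=2,f=8) a[fast]=8≠0 swap→a[2]=8 → slow++,fast++

[1, 8, 0, 0, 0, 0, 0, 0]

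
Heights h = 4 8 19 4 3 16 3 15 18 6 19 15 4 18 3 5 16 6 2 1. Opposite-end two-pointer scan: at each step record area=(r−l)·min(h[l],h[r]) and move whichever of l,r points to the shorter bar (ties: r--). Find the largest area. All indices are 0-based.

[0,19] min(4,1)*19=19 best=19 * → r--
[0,18] min(4,2)*18=36 best=36 * → r--
[0,17] min(4,6)*17=68 best=68 * → l++
[1,17] min(8,6)*16=96 best=96 * → r--
[1,16] min(8,16)*15=120 best=120 * → l++
[2,16] min(19,16)*14=224 best=224 * → r--
[2,15] min(19,5)*13=65 best=224 → r--
[2,14] min(19,3)*12=36 best=224 → r--
[2,13] min(19,18)*11=198 best=224 → r--
[2,12] min(19,4)*10=40 best=224 → r--
[2,11] min(19,15)*9=135 best=224 → r--
[2,10] min(19,19)*8=152 best=224 → r--
[2,9] min(19,6)*7=42 best=224 → r--
[2,8] min(19,18)*6=108 best=224 → r--
[2,7] min(19,15)*5=75 best=224 → r--
[2,6] min(19,3)*4=12 best=224 → r--
[2,5] min(19,16)*3=48 best=224 → r--
[2,4] min(19,3)*2=6 best=224 → r--
[2,3] min(19,4)*1=4 best=224 → r--

max area = 224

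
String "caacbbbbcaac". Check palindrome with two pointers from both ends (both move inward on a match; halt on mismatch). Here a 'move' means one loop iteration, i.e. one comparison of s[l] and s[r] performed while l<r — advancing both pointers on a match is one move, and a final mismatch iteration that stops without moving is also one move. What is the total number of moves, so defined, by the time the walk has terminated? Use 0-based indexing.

[0,11] 'c'=='c' → l++,r--
[1,10] 'a'=='a' → l++,r--
[2,9] 'a'=='a' → l++,r--
[3,8] 'c'=='c' → l++,r--
[4,7] 'b'=='b' → l++,r--
[5,6] 'b'=='b' → l++,r--

6 moves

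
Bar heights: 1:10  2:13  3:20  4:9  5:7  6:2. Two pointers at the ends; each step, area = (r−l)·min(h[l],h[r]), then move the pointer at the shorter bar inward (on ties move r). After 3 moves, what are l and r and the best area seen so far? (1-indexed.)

l=1, r=3, best area=28

l=1 r=6: min(10,2)*5=10 best=10 *, r--
l=1 r=5: min(10,7)*4=28 best=28 *, r--
l=1 r=4: min(10,9)*3=27 best=28, r--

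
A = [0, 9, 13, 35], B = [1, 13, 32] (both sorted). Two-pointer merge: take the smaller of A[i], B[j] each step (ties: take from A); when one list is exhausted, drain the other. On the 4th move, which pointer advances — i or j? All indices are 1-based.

[i=1,j=1] A[i]=0<=B[j]=1 take 0 → i++
[i=2,j=1] A[i]=9>B[j]=1 take 1 → j++
[i=2,j=2] A[i]=9<=B[j]=13 take 9 → i++
[i=3,j=2] A[i]=13<=B[j]=13 take 13 → i++

i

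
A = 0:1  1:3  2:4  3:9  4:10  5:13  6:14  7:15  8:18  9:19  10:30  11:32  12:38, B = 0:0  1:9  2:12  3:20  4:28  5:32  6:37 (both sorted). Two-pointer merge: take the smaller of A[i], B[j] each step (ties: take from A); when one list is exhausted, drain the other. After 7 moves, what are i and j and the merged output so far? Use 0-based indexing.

i=5, j=2, merged so far=[0, 1, 3, 4, 9, 9, 10]

i=0 j=0: A[i]=1>B[j]=0 take 0, j++
i=0 j=1: A[i]=1<=B[j]=9 take 1, i++
i=1 j=1: A[i]=3<=B[j]=9 take 3, i++
i=2 j=1: A[i]=4<=B[j]=9 take 4, i++
i=3 j=1: A[i]=9<=B[j]=9 take 9, i++
i=4 j=1: A[i]=10>B[j]=9 take 9, j++
i=4 j=2: A[i]=10<=B[j]=12 take 10, i++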